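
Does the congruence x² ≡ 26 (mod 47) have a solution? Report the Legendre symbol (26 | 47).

Euler's criterion: (26/47) ≡ 26^23 (mod 47).
26^2 ≡ 18 (mod 47)
26^4 ≡ 42 (mod 47)
26^8 ≡ 25 (mod 47)
26^16 ≡ 14 (mod 47)
26^23 = 26^(16+4+2+1) ≡ 46 (mod 47).
Result is 46 ≡ −1, so (26/47) = −1.

-1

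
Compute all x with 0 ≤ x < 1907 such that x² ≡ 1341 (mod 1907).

238, 1669

Since 1907 ≡ 3 (mod 4), a square root of 1341 is 1341^((1907+1)/4) = 1341^477 mod 1907.
Repeated squaring: 1341^2≡1887, 1341^4≡400, 1341^8≡1719, 1341^16≡1018, 1341^32≡823, 1341^64≡344, 1341^128≡102, 1341^256≡869 (mod 1907).
1341^477 = 1341^(256+128+64+16+8+4+1) ≡ 238 (mod 1907).
Check: 238² = 56644 ≡ 1341 (mod 1907). The two roots are 238 and 1669.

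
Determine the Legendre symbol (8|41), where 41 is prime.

1

Euler's criterion: (8/41) ≡ 8^20 (mod 41).
8^2 ≡ 23 (mod 41)
8^4 ≡ 37 (mod 41)
8^8 ≡ 16 (mod 41)
8^16 ≡ 10 (mod 41)
8^20 = 8^(16+4) ≡ 1 (mod 41).
Result is 1, so (8/41) = 1.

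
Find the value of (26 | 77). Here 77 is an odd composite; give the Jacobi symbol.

Pull out 2: since 77 ≡ 5 (mod 8), (2/77) = -1.
Reciprocity: 13 ≡ 1 and 77 ≡ 1 (mod 4), so (13/77) = +(77/13).
Reduce top mod 13: now compute (12/13).
Pull out 2^2: since 13 ≡ 5 (mod 8), (2/13) = -1, so (2/13)^2 = +1.
Reciprocity: 3 ≡ 3 and 13 ≡ 1 (mod 4), so (3/13) = +(13/3).
Reduce top mod 3: now compute (1/3).
Reached (1/3) = 1. Collecting the sign flips along the way, the symbol is -1.

-1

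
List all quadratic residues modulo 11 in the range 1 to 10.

1 3 4 5 9

Square k = 1,…,5 (k and 11−k give the same square):
1²=1, 2²=4, 3²=9, 4²≡5, 5²≡3 (mod 11).
So the quadratic residues mod 11 are {1, 3, 4, 5, 9}.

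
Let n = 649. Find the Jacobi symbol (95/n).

Reciprocity: 95 ≡ 3 and 649 ≡ 1 (mod 4), so (95/649) = +(649/95).
Reduce top mod 95: now compute (79/95).
Reciprocity: 79 ≡ 3 and 95 ≡ 3 (mod 4), so (79/95) = −(95/79).
Reduce top mod 79: now compute (16/79).
Pull out 2^4: since 79 ≡ 7 (mod 8), (2/79) = +1, so (2/79)^4 = +1.
Reached (1/79) = 1. Collecting the sign flips along the way, the symbol is -1.

-1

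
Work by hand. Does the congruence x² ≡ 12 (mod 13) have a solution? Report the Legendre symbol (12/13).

1

Pull out 2^2: since 13 ≡ 5 (mod 8), (2/13) = -1, so (2/13)^2 = +1.
Reciprocity: 3 ≡ 3 and 13 ≡ 1 (mod 4), so (3/13) = +(13/3).
Reduce top mod 3: now compute (1/3).
Reached (1/3) = 1. Collecting the sign flips along the way, the symbol is +1.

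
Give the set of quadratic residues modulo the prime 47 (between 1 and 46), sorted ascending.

1,2,3,4,6,7,8,9,12,14,16,17,18,21,24,25,27,28,32,34,36,37,42

Square k = 1,…,23 (k and 47−k give the same square):
1²=1, 2²=4, 3²=9, 4²=16, 5²=25, 6²=36, 7²≡2, 8²≡17, 9²≡34, 10²≡6, 11²≡27, 12²≡3, 13²≡28, 14²≡8, 15²≡37, 16²≡21, 17²≡7, 18²≡42, 19²≡32, 20²≡24, 21²≡18, 22²≡14, 23²≡12 (mod 47).
So the quadratic residues mod 47 are {1, 2, 3, 4, 6, 7, 8, 9, 12, 14, 16, 17, 18, 21, 24, 25, 27, 28, 32, 34, 36, 37, 42}.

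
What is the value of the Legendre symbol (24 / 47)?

Euler's criterion: (24/47) ≡ 24^23 (mod 47).
24^2 ≡ 12 (mod 47)
24^4 ≡ 3 (mod 47)
24^8 ≡ 9 (mod 47)
24^16 ≡ 34 (mod 47)
24^23 = 24^(16+4+2+1) ≡ 1 (mod 47).
Result is 1, so (24/47) = 1.

1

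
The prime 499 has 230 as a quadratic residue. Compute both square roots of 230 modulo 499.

Since 499 ≡ 3 (mod 4), a square root of 230 is 230^((499+1)/4) = 230^125 mod 499.
Repeated squaring: 230^2≡6, 230^4≡36, 230^8≡298, 230^16≡481, 230^32≡324, 230^64≡186 (mod 499).
230^125 = 230^(64+32+16+8+4+1) ≡ 472 (mod 499).
Check: 472² = 222784 ≡ 230 (mod 499). The two roots are 27 and 472.

27, 472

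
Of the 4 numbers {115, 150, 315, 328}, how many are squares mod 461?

(115/461) = +1 → QR.
(150/461) = +1 → QR.
(315/461) = -1 → non-residue.
(328/461) = -1 → non-residue.
Total quadratic residues among the 4: 2.

2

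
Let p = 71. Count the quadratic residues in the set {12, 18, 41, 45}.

(12/71) = +1 → QR.
(18/71) = +1 → QR.
(41/71) = -1 → non-residue.
(45/71) = +1 → QR.
Total quadratic residues among the 4: 3.

3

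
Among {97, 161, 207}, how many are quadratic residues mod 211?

1

(97/211) = -1 → non-residue.
(161/211) = +1 → QR.
(207/211) = -1 → non-residue.
Total quadratic residues among the 3: 1.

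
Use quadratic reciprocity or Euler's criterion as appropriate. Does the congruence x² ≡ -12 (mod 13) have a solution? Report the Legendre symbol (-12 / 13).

1

Euler's criterion: (-12/13) ≡ 1^6 (mod 13).
1^2 ≡ 1 (mod 13)
1^4 ≡ 1 (mod 13)
1^6 = 1^(4+2) ≡ 1 (mod 13).
Result is 1, so (-12/13) = 1.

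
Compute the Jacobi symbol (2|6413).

Pull out 2: since 6413 ≡ 5 (mod 8), (2/6413) = -1.
Reached (1/6413) = 1. Collecting the sign flips along the way, the symbol is -1.

-1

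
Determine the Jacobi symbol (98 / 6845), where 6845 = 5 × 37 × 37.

-1

Pull out 2: since 6845 ≡ 5 (mod 8), (2/6845) = -1.
Reciprocity: 49 ≡ 1 and 6845 ≡ 1 (mod 4), so (49/6845) = +(6845/49).
Reduce top mod 49: now compute (34/49).
Pull out 2: since 49 ≡ 1 (mod 8), (2/49) = +1.
Reciprocity: 17 ≡ 1 and 49 ≡ 1 (mod 4), so (17/49) = +(49/17).
Reduce top mod 17: now compute (15/17).
Reciprocity: 15 ≡ 3 and 17 ≡ 1 (mod 4), so (15/17) = +(17/15).
Reduce top mod 15: now compute (2/15).
Pull out 2: since 15 ≡ 7 (mod 8), (2/15) = +1.
Reached (1/15) = 1. Collecting the sign flips along the way, the symbol is -1.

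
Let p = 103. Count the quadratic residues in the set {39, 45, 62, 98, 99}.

1

(39/103) = -1 → non-residue.
(45/103) = -1 → non-residue.
(62/103) = -1 → non-residue.
(98/103) = +1 → QR.
(99/103) = -1 → non-residue.
Total quadratic residues among the 5: 1.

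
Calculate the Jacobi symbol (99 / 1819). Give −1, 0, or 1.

Reciprocity: 99 ≡ 3 and 1819 ≡ 3 (mod 4), so (99/1819) = −(1819/99).
Reduce top mod 99: now compute (37/99).
Reciprocity: 37 ≡ 1 and 99 ≡ 3 (mod 4), so (37/99) = +(99/37).
Reduce top mod 37: now compute (25/37).
Reciprocity: 25 ≡ 1 and 37 ≡ 1 (mod 4), so (25/37) = +(37/25).
Reduce top mod 25: now compute (12/25).
Pull out 2^2: since 25 ≡ 1 (mod 8), (2/25) = +1, so (2/25)^2 = +1.
Reciprocity: 3 ≡ 3 and 25 ≡ 1 (mod 4), so (3/25) = +(25/3).
Reduce top mod 3: now compute (1/3).
Reached (1/3) = 1. Collecting the sign flips along the way, the symbol is -1.

-1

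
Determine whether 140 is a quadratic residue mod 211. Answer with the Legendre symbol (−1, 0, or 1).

-1

Euler's criterion: (140/211) ≡ 140^105 (mod 211).
140^2 ≡ 188 (mod 211)
140^4 ≡ 107 (mod 211)
140^8 ≡ 55 (mod 211)
140^16 ≡ 71 (mod 211)
140^32 ≡ 188 (mod 211)
140^64 ≡ 107 (mod 211)
140^105 = 140^(64+32+8+1) ≡ 210 (mod 211).
Result is 210 ≡ −1, so (140/211) = −1.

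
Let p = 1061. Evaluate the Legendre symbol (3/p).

-1

Reciprocity: 3 ≡ 3 and 1061 ≡ 1 (mod 4), so (3/1061) = +(1061/3).
Reduce top mod 3: now compute (2/3).
Pull out 2: since 3 ≡ 3 (mod 8), (2/3) = -1.
Reached (1/3) = 1. Collecting the sign flips along the way, the symbol is -1.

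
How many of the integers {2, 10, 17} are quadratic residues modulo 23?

(2/23) = +1 → QR.
(10/23) = -1 → non-residue.
(17/23) = -1 → non-residue.
Total quadratic residues among the 3: 1.

1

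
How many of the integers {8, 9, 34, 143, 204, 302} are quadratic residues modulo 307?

2

(8/307) = -1 → non-residue.
(9/307) = +1 → QR.
(34/307) = -1 → non-residue.
(143/307) = -1 → non-residue.
(204/307) = -1 → non-residue.
(302/307) = +1 → QR.
Total quadratic residues among the 6: 2.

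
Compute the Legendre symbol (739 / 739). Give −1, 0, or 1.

First reduce: 739 ≡ 0 (mod 739).
Top reduces to 0: gcd > 1, so the symbol is 0.

0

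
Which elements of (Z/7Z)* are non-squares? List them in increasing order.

Square k = 1,…,3 (k and 7−k give the same square):
1²=1, 2²=4, 3²≡2 (mod 7).
The residues are {1, 2, 4}; the non-residues are the remaining 3 nonzero classes.

3,5,6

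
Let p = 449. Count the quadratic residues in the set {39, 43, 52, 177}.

(39/449) = +1 → QR.
(43/449) = -1 → non-residue.
(52/449) = -1 → non-residue.
(177/449) = -1 → non-residue.
Total quadratic residues among the 4: 1.

1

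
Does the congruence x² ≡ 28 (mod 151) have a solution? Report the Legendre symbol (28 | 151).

Pull out 2^2: since 151 ≡ 7 (mod 8), (2/151) = +1, so (2/151)^2 = +1.
Reciprocity: 7 ≡ 3 and 151 ≡ 3 (mod 4), so (7/151) = −(151/7).
Reduce top mod 7: now compute (4/7).
Pull out 2^2: since 7 ≡ 7 (mod 8), (2/7) = +1, so (2/7)^2 = +1.
Reached (1/7) = 1. Collecting the sign flips along the way, the symbol is -1.

-1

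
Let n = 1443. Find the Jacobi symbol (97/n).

Reciprocity: 97 ≡ 1 and 1443 ≡ 3 (mod 4), so (97/1443) = +(1443/97).
Reduce top mod 97: now compute (85/97).
Reciprocity: 85 ≡ 1 and 97 ≡ 1 (mod 4), so (85/97) = +(97/85).
Reduce top mod 85: now compute (12/85).
Pull out 2^2: since 85 ≡ 5 (mod 8), (2/85) = -1, so (2/85)^2 = +1.
Reciprocity: 3 ≡ 3 and 85 ≡ 1 (mod 4), so (3/85) = +(85/3).
Reduce top mod 3: now compute (1/3).
Reached (1/3) = 1. Collecting the sign flips along the way, the symbol is +1.

1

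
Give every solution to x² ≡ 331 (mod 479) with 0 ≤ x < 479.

Since 479 ≡ 3 (mod 4), a square root of 331 is 331^((479+1)/4) = 331^120 mod 479.
Repeated squaring: 331^2≡349, 331^4≡135, 331^8≡23, 331^16≡50, 331^32≡105, 331^64≡8 (mod 479).
331^120 = 331^(64+32+16+8) ≡ 336 (mod 479).
Check: 336² = 112896 ≡ 331 (mod 479). The two roots are 143 and 336.

143, 336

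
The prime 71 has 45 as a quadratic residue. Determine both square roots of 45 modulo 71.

20, 51

Since 71 ≡ 3 (mod 4), a square root of 45 is 45^((71+1)/4) = 45^18 mod 71.
Repeated squaring: 45^2≡37, 45^4≡20, 45^8≡45, 45^16≡37 (mod 71).
45^18 = 45^(16+2) ≡ 20 (mod 71).
Check: 20² = 400 ≡ 45 (mod 71). The two roots are 20 and 51.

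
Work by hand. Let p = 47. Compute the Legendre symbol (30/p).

-1

Pull out 2: since 47 ≡ 7 (mod 8), (2/47) = +1.
Reciprocity: 15 ≡ 3 and 47 ≡ 3 (mod 4), so (15/47) = −(47/15).
Reduce top mod 15: now compute (2/15).
Pull out 2: since 15 ≡ 7 (mod 8), (2/15) = +1.
Reached (1/15) = 1. Collecting the sign flips along the way, the symbol is -1.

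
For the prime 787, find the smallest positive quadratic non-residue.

(2/787) = −1, so 2 is the smallest positive non-residue mod 787.

2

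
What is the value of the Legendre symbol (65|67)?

1

Euler's criterion: (65/67) ≡ 65^33 (mod 67).
65^2 ≡ 4 (mod 67)
65^4 ≡ 16 (mod 67)
65^8 ≡ 55 (mod 67)
65^16 ≡ 10 (mod 67)
65^32 ≡ 33 (mod 67)
65^33 = 65^(32+1) ≡ 1 (mod 67).
Result is 1, so (65/67) = 1.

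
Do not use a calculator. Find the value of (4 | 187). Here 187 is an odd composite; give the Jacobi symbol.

Pull out 2^2: since 187 ≡ 3 (mod 8), (2/187) = -1, so (2/187)^2 = +1.
Reached (1/187) = 1. Collecting the sign flips along the way, the symbol is +1.

1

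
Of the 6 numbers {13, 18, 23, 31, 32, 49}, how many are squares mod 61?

2

(13/61) = +1 → QR.
(18/61) = -1 → non-residue.
(23/61) = -1 → non-residue.
(31/61) = -1 → non-residue.
(32/61) = -1 → non-residue.
(49/61) = +1 → QR.
Total quadratic residues among the 6: 2.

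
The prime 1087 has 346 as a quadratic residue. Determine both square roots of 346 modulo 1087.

Since 1087 ≡ 3 (mod 4), a square root of 346 is 346^((1087+1)/4) = 346^272 mod 1087.
Repeated squaring: 346^2≡146, 346^4≡663, 346^8≡421, 346^16≡60, 346^32≡339, 346^64≡786, 346^128≡380, 346^256≡916 (mod 1087).
346^272 = 346^(256+16) ≡ 610 (mod 1087).
Check: 610² = 372100 ≡ 346 (mod 1087). The two roots are 477 and 610.

477, 610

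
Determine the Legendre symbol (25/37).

1

Reciprocity: 25 ≡ 1 and 37 ≡ 1 (mod 4), so (25/37) = +(37/25).
Reduce top mod 25: now compute (12/25).
Pull out 2^2: since 25 ≡ 1 (mod 8), (2/25) = +1, so (2/25)^2 = +1.
Reciprocity: 3 ≡ 3 and 25 ≡ 1 (mod 4), so (3/25) = +(25/3).
Reduce top mod 3: now compute (1/3).
Reached (1/3) = 1. Collecting the sign flips along the way, the symbol is +1.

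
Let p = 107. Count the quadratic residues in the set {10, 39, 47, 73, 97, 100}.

(10/107) = +1 → QR.
(39/107) = +1 → QR.
(47/107) = +1 → QR.
(73/107) = -1 → non-residue.
(97/107) = -1 → non-residue.
(100/107) = +1 → QR.
Total quadratic residues among the 6: 4.

4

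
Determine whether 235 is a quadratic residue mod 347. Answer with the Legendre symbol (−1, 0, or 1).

Euler's criterion: (235/347) ≡ 235^173 (mod 347).
235^2 ≡ 52 (mod 347)
235^4 ≡ 275 (mod 347)
235^8 ≡ 326 (mod 347)
235^16 ≡ 94 (mod 347)
235^32 ≡ 161 (mod 347)
235^64 ≡ 243 (mod 347)
235^128 ≡ 59 (mod 347)
235^173 = 235^(128+32+8+4+1) ≡ 1 (mod 347).
Result is 1, so (235/347) = 1.

1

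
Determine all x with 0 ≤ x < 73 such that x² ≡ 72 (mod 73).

73 ≡ 1 (mod 4), so we find a root by search.
Trying successive values, 27² = 729 ≡ 72 (mod 73). The other root is 73 − 27 = 46.

27, 46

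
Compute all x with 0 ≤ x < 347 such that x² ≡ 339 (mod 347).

Since 347 ≡ 3 (mod 4), a square root of 339 is 339^((347+1)/4) = 339^87 mod 347.
Repeated squaring: 339^2≡64, 339^4≡279, 339^8≡113, 339^16≡277, 339^32≡42, 339^64≡29 (mod 347).
339^87 = 339^(64+16+4+2+1) ≡ 133 (mod 347).
Check: 133² = 17689 ≡ 339 (mod 347). The two roots are 133 and 214.

133, 214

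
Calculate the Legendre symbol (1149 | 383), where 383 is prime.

0

First reduce: 1149 ≡ 0 (mod 383).
Top reduces to 0: gcd > 1, so the symbol is 0.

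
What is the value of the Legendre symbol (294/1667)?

-1

Pull out 2: since 1667 ≡ 3 (mod 8), (2/1667) = -1.
Reciprocity: 147 ≡ 3 and 1667 ≡ 3 (mod 4), so (147/1667) = −(1667/147).
Reduce top mod 147: now compute (50/147).
Pull out 2: since 147 ≡ 3 (mod 8), (2/147) = -1.
Reciprocity: 25 ≡ 1 and 147 ≡ 3 (mod 4), so (25/147) = +(147/25).
Reduce top mod 25: now compute (22/25).
Pull out 2: since 25 ≡ 1 (mod 8), (2/25) = +1.
Reciprocity: 11 ≡ 3 and 25 ≡ 1 (mod 4), so (11/25) = +(25/11).
Reduce top mod 11: now compute (3/11).
Reciprocity: 3 ≡ 3 and 11 ≡ 3 (mod 4), so (3/11) = −(11/3).
Reduce top mod 3: now compute (2/3).
Pull out 2: since 3 ≡ 3 (mod 8), (2/3) = -1.
Reached (1/3) = 1. Collecting the sign flips along the way, the symbol is -1.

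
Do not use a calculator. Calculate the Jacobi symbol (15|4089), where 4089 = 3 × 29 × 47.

0

Reciprocity: 15 ≡ 3 and 4089 ≡ 1 (mod 4), so (15/4089) = +(4089/15).
Reduce top mod 15: now compute (9/15).
Reciprocity: 9 ≡ 1 and 15 ≡ 3 (mod 4), so (9/15) = +(15/9).
Reduce top mod 9: now compute (6/9).
Pull out 2: since 9 ≡ 1 (mod 8), (2/9) = +1.
Reciprocity: 3 ≡ 3 and 9 ≡ 1 (mod 4), so (3/9) = +(9/3).
Reduce top mod 3: now compute (0/3).
Top reduces to 0: gcd > 1, so the symbol is 0.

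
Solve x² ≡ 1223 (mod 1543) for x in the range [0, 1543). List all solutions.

Since 1543 ≡ 3 (mod 4), a square root of 1223 is 1223^((1543+1)/4) = 1223^386 mod 1543.
Repeated squaring: 1223^2≡562, 1223^4≡1072, 1223^8≡1192, 1223^16≡1304, 1223^32≡30, 1223^64≡900, 1223^128≡1468, 1223^256≡996 (mod 1543).
1223^386 = 1223^(256+128+2) ≡ 544 (mod 1543).
Check: 544² = 295936 ≡ 1223 (mod 1543). The two roots are 544 and 999.

544, 999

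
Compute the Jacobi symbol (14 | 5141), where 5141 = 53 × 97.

1

Pull out 2: since 5141 ≡ 5 (mod 8), (2/5141) = -1.
Reciprocity: 7 ≡ 3 and 5141 ≡ 1 (mod 4), so (7/5141) = +(5141/7).
Reduce top mod 7: now compute (3/7).
Reciprocity: 3 ≡ 3 and 7 ≡ 3 (mod 4), so (3/7) = −(7/3).
Reduce top mod 3: now compute (1/3).
Reached (1/3) = 1. Collecting the sign flips along the way, the symbol is +1.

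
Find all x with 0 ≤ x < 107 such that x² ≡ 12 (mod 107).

36, 71

Since 107 ≡ 3 (mod 4), a square root of 12 is 12^((107+1)/4) = 12^27 mod 107.
Repeated squaring: 12^2≡37, 12^4≡85, 12^8≡56, 12^16≡33 (mod 107).
12^27 = 12^(16+8+2+1) ≡ 36 (mod 107).
Check: 36² = 1296 ≡ 12 (mod 107). The two roots are 36 and 71.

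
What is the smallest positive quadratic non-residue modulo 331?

2

(2/331) = −1, so 2 is the smallest positive non-residue mod 331.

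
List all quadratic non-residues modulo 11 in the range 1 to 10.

2 6 7 8 10

Square k = 1,…,5 (k and 11−k give the same square):
1²=1, 2²=4, 3²=9, 4²≡5, 5²≡3 (mod 11).
The residues are {1, 3, 4, 5, 9}; the non-residues are the remaining 5 nonzero classes.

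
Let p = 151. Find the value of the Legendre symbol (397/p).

1

Euler's criterion: (397/151) ≡ 95^75 (mod 151).
95^2 ≡ 116 (mod 151)
95^4 ≡ 17 (mod 151)
95^8 ≡ 138 (mod 151)
95^16 ≡ 18 (mod 151)
95^32 ≡ 22 (mod 151)
95^64 ≡ 31 (mod 151)
95^75 = 95^(64+8+2+1) ≡ 1 (mod 151).
Result is 1, so (397/151) = 1.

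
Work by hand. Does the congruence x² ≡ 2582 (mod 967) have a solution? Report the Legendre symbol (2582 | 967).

Euler's criterion: (2582/967) ≡ 648^483 (mod 967).
648^2 ≡ 226 (mod 967)
648^4 ≡ 792 (mod 967)
648^8 ≡ 648 (mod 967)
648^16 ≡ 226 (mod 967)
648^32 ≡ 792 (mod 967)
648^64 ≡ 648 (mod 967)
648^128 ≡ 226 (mod 967)
648^256 ≡ 792 (mod 967)
648^483 = 648^(256+128+64+32+2+1) ≡ 1 (mod 967).
Result is 1, so (2582/967) = 1.

1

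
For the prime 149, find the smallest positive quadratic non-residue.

(2/149) = −1, so 2 is the smallest positive non-residue mod 149.

2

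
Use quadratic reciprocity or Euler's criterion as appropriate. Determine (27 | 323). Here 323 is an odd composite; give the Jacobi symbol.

Reciprocity: 27 ≡ 3 and 323 ≡ 3 (mod 4), so (27/323) = −(323/27).
Reduce top mod 27: now compute (26/27).
Pull out 2: since 27 ≡ 3 (mod 8), (2/27) = -1.
Reciprocity: 13 ≡ 1 and 27 ≡ 3 (mod 4), so (13/27) = +(27/13).
Reduce top mod 13: now compute (1/13).
Reached (1/13) = 1. Collecting the sign flips along the way, the symbol is +1.

1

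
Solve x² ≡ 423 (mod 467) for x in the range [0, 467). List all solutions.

Since 467 ≡ 3 (mod 4), a square root of 423 is 423^((467+1)/4) = 423^117 mod 467.
Repeated squaring: 423^2≡68, 423^4≡421, 423^8≡248, 423^16≡327, 423^32≡453, 423^64≡196 (mod 467).
423^117 = 423^(64+32+16+4+1) ≡ 251 (mod 467).
Check: 251² = 63001 ≡ 423 (mod 467). The two roots are 216 and 251.

216, 251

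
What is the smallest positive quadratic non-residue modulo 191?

(2/191) = +1, so 2 is a residue.
(3/191) = +1, so 3 is a residue.
(4/191) = +1, so 4 is a residue.
(5/191) = +1, so 5 is a residue.
(6/191) = +1, so 6 is a residue.
(7/191) = −1, so 7 is the smallest positive non-residue mod 191.

7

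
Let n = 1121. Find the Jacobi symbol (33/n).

1

Reciprocity: 33 ≡ 1 and 1121 ≡ 1 (mod 4), so (33/1121) = +(1121/33).
Reduce top mod 33: now compute (32/33).
Pull out 2^5: since 33 ≡ 1 (mod 8), (2/33) = +1, so (2/33)^5 = +1.
Reached (1/33) = 1. Collecting the sign flips along the way, the symbol is +1.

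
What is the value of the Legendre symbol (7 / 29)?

1

Euler's criterion: (7/29) ≡ 7^14 (mod 29).
7^2 ≡ 20 (mod 29)
7^4 ≡ 23 (mod 29)
7^8 ≡ 7 (mod 29)
7^14 = 7^(8+4+2) ≡ 1 (mod 29).
Result is 1, so (7/29) = 1.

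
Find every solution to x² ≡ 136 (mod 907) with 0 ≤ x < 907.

148, 759

Since 907 ≡ 3 (mod 4), a square root of 136 is 136^((907+1)/4) = 136^227 mod 907.
Repeated squaring: 136^2≡356, 136^4≡663, 136^8≡581, 136^16≡157, 136^32≡160, 136^64≡204, 136^128≡801 (mod 907).
136^227 = 136^(128+64+32+2+1) ≡ 759 (mod 907).
Check: 759² = 576081 ≡ 136 (mod 907). The two roots are 148 and 759.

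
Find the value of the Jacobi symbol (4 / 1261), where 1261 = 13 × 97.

1

Pull out 2^2: since 1261 ≡ 5 (mod 8), (2/1261) = -1, so (2/1261)^2 = +1.
Reached (1/1261) = 1. Collecting the sign flips along the way, the symbol is +1.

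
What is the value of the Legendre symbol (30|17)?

1

First reduce: 30 ≡ 13 (mod 17).
Reciprocity: 13 ≡ 1 and 17 ≡ 1 (mod 4), so (13/17) = +(17/13).
Reduce top mod 13: now compute (4/13).
Pull out 2^2: since 13 ≡ 5 (mod 8), (2/13) = -1, so (2/13)^2 = +1.
Reached (1/13) = 1. Collecting the sign flips along the way, the symbol is +1.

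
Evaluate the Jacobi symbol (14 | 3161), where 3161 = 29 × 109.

Pull out 2: since 3161 ≡ 1 (mod 8), (2/3161) = +1.
Reciprocity: 7 ≡ 3 and 3161 ≡ 1 (mod 4), so (7/3161) = +(3161/7).
Reduce top mod 7: now compute (4/7).
Pull out 2^2: since 7 ≡ 7 (mod 8), (2/7) = +1, so (2/7)^2 = +1.
Reached (1/7) = 1. Collecting the sign flips along the way, the symbol is +1.

1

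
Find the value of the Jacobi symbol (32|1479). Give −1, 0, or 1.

Pull out 2^5: since 1479 ≡ 7 (mod 8), (2/1479) = +1, so (2/1479)^5 = +1.
Reached (1/1479) = 1. Collecting the sign flips along the way, the symbol is +1.

1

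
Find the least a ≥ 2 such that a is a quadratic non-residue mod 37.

(2/37) = −1, so 2 is the smallest positive non-residue mod 37.

2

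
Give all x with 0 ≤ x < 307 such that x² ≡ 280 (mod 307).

105, 202

Since 307 ≡ 3 (mod 4), a square root of 280 is 280^((307+1)/4) = 280^77 mod 307.
Repeated squaring: 280^2≡115, 280^4≡24, 280^8≡269, 280^16≡216, 280^32≡299, 280^64≡64 (mod 307).
280^77 = 280^(64+8+4+1) ≡ 105 (mod 307).
Check: 105² = 11025 ≡ 280 (mod 307). The two roots are 105 and 202.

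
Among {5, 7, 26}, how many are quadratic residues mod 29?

(5/29) = +1 → QR.
(7/29) = +1 → QR.
(26/29) = -1 → non-residue.
Total quadratic residues among the 3: 2.

2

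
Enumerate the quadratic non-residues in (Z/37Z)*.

Square k = 1,…,18 (k and 37−k give the same square):
1²=1, 2²=4, 3²=9, 4²=16, 5²=25, 6²=36, 7²≡12, 8²≡27, 9²≡7, 10²≡26, 11²≡10, 12²≡33, 13²≡21, 14²≡11, 15²≡3, 16²≡34, 17²≡30, 18²≡28 (mod 37).
The residues are {1, 3, 4, 7, 9, 10, 11, 12, 16, 21, 25, 26, 27, 28, 30, 33, 34, 36}; the non-residues are the remaining 18 nonzero classes.

2, 5, 6, 8, 13, 14, 15, 17, 18, 19, 20, 22, 23, 24, 29, 31, 32, 35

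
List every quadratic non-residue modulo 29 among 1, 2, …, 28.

2,3,8,10,11,12,14,15,17,18,19,21,26,27

Square k = 1,…,14 (k and 29−k give the same square):
1²=1, 2²=4, 3²=9, 4²=16, 5²=25, 6²≡7, 7²≡20, 8²≡6, 9²≡23, 10²≡13, 11²≡5, 12²≡28, 13²≡24, 14²≡22 (mod 29).
The residues are {1, 4, 5, 6, 7, 9, 13, 16, 20, 22, 23, 24, 25, 28}; the non-residues are the remaining 14 nonzero classes.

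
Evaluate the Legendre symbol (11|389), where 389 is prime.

1

Reciprocity: 11 ≡ 3 and 389 ≡ 1 (mod 4), so (11/389) = +(389/11).
Reduce top mod 11: now compute (4/11).
Pull out 2^2: since 11 ≡ 3 (mod 8), (2/11) = -1, so (2/11)^2 = +1.
Reached (1/11) = 1. Collecting the sign flips along the way, the symbol is +1.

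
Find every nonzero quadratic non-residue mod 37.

Square k = 1,…,18 (k and 37−k give the same square):
1²=1, 2²=4, 3²=9, 4²=16, 5²=25, 6²=36, 7²≡12, 8²≡27, 9²≡7, 10²≡26, 11²≡10, 12²≡33, 13²≡21, 14²≡11, 15²≡3, 16²≡34, 17²≡30, 18²≡28 (mod 37).
The residues are {1, 3, 4, 7, 9, 10, 11, 12, 16, 21, 25, 26, 27, 28, 30, 33, 34, 36}; the non-residues are the remaining 18 nonzero classes.

2 5 6 8 13 14 15 17 18 19 20 22 23 24 29 31 32 35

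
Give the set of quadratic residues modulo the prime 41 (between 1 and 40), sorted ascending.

Square k = 1,…,20 (k and 41−k give the same square):
1²=1, 2²=4, 3²=9, 4²=16, 5²=25, 6²=36, 7²≡8, 8²≡23, 9²≡40, 10²≡18, 11²≡39, 12²≡21, 13²≡5, 14²≡32, 15²≡20, 16²≡10, 17²≡2, 18²≡37, 19²≡33, 20²≡31 (mod 41).
So the quadratic residues mod 41 are {1, 2, 4, 5, 8, 9, 10, 16, 18, 20, 21, 23, 25, 31, 32, 33, 36, 37, 39, 40}.

1,2,4,5,8,9,10,16,18,20,21,23,25,31,32,33,36,37,39,40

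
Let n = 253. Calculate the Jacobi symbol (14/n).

Pull out 2: since 253 ≡ 5 (mod 8), (2/253) = -1.
Reciprocity: 7 ≡ 3 and 253 ≡ 1 (mod 4), so (7/253) = +(253/7).
Reduce top mod 7: now compute (1/7).
Reached (1/7) = 1. Collecting the sign flips along the way, the symbol is -1.

-1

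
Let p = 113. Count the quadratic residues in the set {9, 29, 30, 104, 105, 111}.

(9/113) = +1 → QR.
(29/113) = -1 → non-residue.
(30/113) = +1 → QR.
(104/113) = +1 → QR.
(105/113) = +1 → QR.
(111/113) = +1 → QR.
Total quadratic residues among the 6: 5.

5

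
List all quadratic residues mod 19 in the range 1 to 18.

1, 4, 5, 6, 7, 9, 11, 16, 17

Square k = 1,…,9 (k and 19−k give the same square):
1²=1, 2²=4, 3²=9, 4²=16, 5²≡6, 6²≡17, 7²≡11, 8²≡7, 9²≡5 (mod 19).
So the quadratic residues mod 19 are {1, 4, 5, 6, 7, 9, 11, 16, 17}.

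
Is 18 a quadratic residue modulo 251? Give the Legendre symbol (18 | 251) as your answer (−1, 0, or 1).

Pull out 2: since 251 ≡ 3 (mod 8), (2/251) = -1.
Reciprocity: 9 ≡ 1 and 251 ≡ 3 (mod 4), so (9/251) = +(251/9).
Reduce top mod 9: now compute (8/9).
Pull out 2^3: since 9 ≡ 1 (mod 8), (2/9) = +1, so (2/9)^3 = +1.
Reached (1/9) = 1. Collecting the sign flips along the way, the symbol is -1.

-1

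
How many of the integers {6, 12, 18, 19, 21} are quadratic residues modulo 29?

(6/29) = +1 → QR.
(12/29) = -1 → non-residue.
(18/29) = -1 → non-residue.
(19/29) = -1 → non-residue.
(21/29) = -1 → non-residue.
Total quadratic residues among the 5: 1.

1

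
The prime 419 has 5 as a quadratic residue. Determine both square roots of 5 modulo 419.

Since 419 ≡ 3 (mod 4), a square root of 5 is 5^((419+1)/4) = 5^105 mod 419.
Repeated squaring: 5^2≡25, 5^4≡206, 5^8≡117, 5^16≡281, 5^32≡189, 5^64≡106 (mod 419).
5^105 = 5^(64+32+8+1) ≡ 41 (mod 419).
Check: 41² = 1681 ≡ 5 (mod 419). The two roots are 41 and 378.

41, 378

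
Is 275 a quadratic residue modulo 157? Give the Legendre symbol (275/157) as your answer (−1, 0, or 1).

1

Euler's criterion: (275/157) ≡ 118^78 (mod 157).
118^2 ≡ 108 (mod 157)
118^4 ≡ 46 (mod 157)
118^8 ≡ 75 (mod 157)
118^16 ≡ 130 (mod 157)
118^32 ≡ 101 (mod 157)
118^64 ≡ 153 (mod 157)
118^78 = 118^(64+8+4+2) ≡ 1 (mod 157).
Result is 1, so (275/157) = 1.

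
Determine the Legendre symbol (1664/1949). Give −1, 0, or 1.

-1

Pull out 2^7: since 1949 ≡ 5 (mod 8), (2/1949) = -1, so (2/1949)^7 = -1.
Reciprocity: 13 ≡ 1 and 1949 ≡ 1 (mod 4), so (13/1949) = +(1949/13).
Reduce top mod 13: now compute (12/13).
Pull out 2^2: since 13 ≡ 5 (mod 8), (2/13) = -1, so (2/13)^2 = +1.
Reciprocity: 3 ≡ 3 and 13 ≡ 1 (mod 4), so (3/13) = +(13/3).
Reduce top mod 3: now compute (1/3).
Reached (1/3) = 1. Collecting the sign flips along the way, the symbol is -1.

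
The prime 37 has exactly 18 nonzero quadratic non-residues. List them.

Square k = 1,…,18 (k and 37−k give the same square):
1²=1, 2²=4, 3²=9, 4²=16, 5²=25, 6²=36, 7²≡12, 8²≡27, 9²≡7, 10²≡26, 11²≡10, 12²≡33, 13²≡21, 14²≡11, 15²≡3, 16²≡34, 17²≡30, 18²≡28 (mod 37).
The residues are {1, 3, 4, 7, 9, 10, 11, 12, 16, 21, 25, 26, 27, 28, 30, 33, 34, 36}; the non-residues are the remaining 18 nonzero classes.

2, 5, 6, 8, 13, 14, 15, 17, 18, 19, 20, 22, 23, 24, 29, 31, 32, 35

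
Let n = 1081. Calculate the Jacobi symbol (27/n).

Reciprocity: 27 ≡ 3 and 1081 ≡ 1 (mod 4), so (27/1081) = +(1081/27).
Reduce top mod 27: now compute (1/27).
Reached (1/27) = 1. Collecting the sign flips along the way, the symbol is +1.

1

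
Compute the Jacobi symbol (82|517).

Pull out 2: since 517 ≡ 5 (mod 8), (2/517) = -1.
Reciprocity: 41 ≡ 1 and 517 ≡ 1 (mod 4), so (41/517) = +(517/41).
Reduce top mod 41: now compute (25/41).
Reciprocity: 25 ≡ 1 and 41 ≡ 1 (mod 4), so (25/41) = +(41/25).
Reduce top mod 25: now compute (16/25).
Pull out 2^4: since 25 ≡ 1 (mod 8), (2/25) = +1, so (2/25)^4 = +1.
Reached (1/25) = 1. Collecting the sign flips along the way, the symbol is -1.

-1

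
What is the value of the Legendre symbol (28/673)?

Euler's criterion: (28/673) ≡ 28^336 (mod 673).
28^2 ≡ 111 (mod 673)
28^4 ≡ 207 (mod 673)
28^8 ≡ 450 (mod 673)
28^16 ≡ 600 (mod 673)
28^32 ≡ 618 (mod 673)
28^64 ≡ 333 (mod 673)
28^128 ≡ 517 (mod 673)
28^256 ≡ 108 (mod 673)
28^336 = 28^(256+64+16) ≡ 1 (mod 673).
Result is 1, so (28/673) = 1.

1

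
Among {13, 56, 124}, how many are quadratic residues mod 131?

(13/131) = +1 → QR.
(56/131) = -1 → non-residue.
(124/131) = -1 → non-residue.
Total quadratic residues among the 3: 1.

1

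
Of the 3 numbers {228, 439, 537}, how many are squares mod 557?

(228/557) = -1 → non-residue.
(439/557) = -1 → non-residue.
(537/557) = -1 → non-residue.
Total quadratic residues among the 3: 0.

0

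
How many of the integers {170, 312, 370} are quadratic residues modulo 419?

(170/419) = +1 → QR.
(312/419) = -1 → non-residue.
(370/419) = -1 → non-residue.
Total quadratic residues among the 3: 1.

1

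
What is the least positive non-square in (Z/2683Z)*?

(2/2683) = −1, so 2 is the smallest positive non-residue mod 2683.

2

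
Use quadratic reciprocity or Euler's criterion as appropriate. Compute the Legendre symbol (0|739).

0

Top reduces to 0: gcd > 1, so the symbol is 0.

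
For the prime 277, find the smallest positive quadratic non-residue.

2

(2/277) = −1, so 2 is the smallest positive non-residue mod 277.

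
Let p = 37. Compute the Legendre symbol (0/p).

Top reduces to 0: gcd > 1, so the symbol is 0.

0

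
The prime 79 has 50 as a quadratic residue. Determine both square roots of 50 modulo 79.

34, 45

Since 79 ≡ 3 (mod 4), a square root of 50 is 50^((79+1)/4) = 50^20 mod 79.
Repeated squaring: 50^2≡51, 50^4≡73, 50^8≡36, 50^16≡32 (mod 79).
50^20 = 50^(16+4) ≡ 45 (mod 79).
Check: 45² = 2025 ≡ 50 (mod 79). The two roots are 34 and 45.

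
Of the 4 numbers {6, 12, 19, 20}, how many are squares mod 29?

(6/29) = +1 → QR.
(12/29) = -1 → non-residue.
(19/29) = -1 → non-residue.
(20/29) = +1 → QR.
Total quadratic residues among the 4: 2.

2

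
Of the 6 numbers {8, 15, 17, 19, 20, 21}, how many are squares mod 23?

(8/23) = +1 → QR.
(15/23) = -1 → non-residue.
(17/23) = -1 → non-residue.
(19/23) = -1 → non-residue.
(20/23) = -1 → non-residue.
(21/23) = -1 → non-residue.
Total quadratic residues among the 6: 1.

1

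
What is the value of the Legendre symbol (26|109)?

Pull out 2: since 109 ≡ 5 (mod 8), (2/109) = -1.
Reciprocity: 13 ≡ 1 and 109 ≡ 1 (mod 4), so (13/109) = +(109/13).
Reduce top mod 13: now compute (5/13).
Reciprocity: 5 ≡ 1 and 13 ≡ 1 (mod 4), so (5/13) = +(13/5).
Reduce top mod 5: now compute (3/5).
Reciprocity: 3 ≡ 3 and 5 ≡ 1 (mod 4), so (3/5) = +(5/3).
Reduce top mod 3: now compute (2/3).
Pull out 2: since 3 ≡ 3 (mod 8), (2/3) = -1.
Reached (1/3) = 1. Collecting the sign flips along the way, the symbol is +1.

1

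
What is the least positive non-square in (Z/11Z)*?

(2/11) = −1, so 2 is the smallest positive non-residue mod 11.

2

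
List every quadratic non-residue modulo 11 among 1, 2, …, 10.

2, 6, 7, 8, 10

Square k = 1,…,5 (k and 11−k give the same square):
1²=1, 2²=4, 3²=9, 4²≡5, 5²≡3 (mod 11).
The residues are {1, 3, 4, 5, 9}; the non-residues are the remaining 5 nonzero classes.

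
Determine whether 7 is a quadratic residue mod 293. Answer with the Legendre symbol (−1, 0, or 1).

Euler's criterion: (7/293) ≡ 7^146 (mod 293).
7^2 ≡ 49 (mod 293)
7^4 ≡ 57 (mod 293)
7^8 ≡ 26 (mod 293)
7^16 ≡ 90 (mod 293)
7^32 ≡ 189 (mod 293)
7^64 ≡ 268 (mod 293)
7^128 ≡ 39 (mod 293)
7^146 = 7^(128+16+2) ≡ 292 (mod 293).
Result is 292 ≡ −1, so (7/293) = −1.

-1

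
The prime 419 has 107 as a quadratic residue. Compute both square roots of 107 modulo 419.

208, 211

Since 419 ≡ 3 (mod 4), a square root of 107 is 107^((419+1)/4) = 107^105 mod 419.
Repeated squaring: 107^2≡136, 107^4≡60, 107^8≡248, 107^16≡330, 107^32≡379, 107^64≡343 (mod 419).
107^105 = 107^(64+32+8+1) ≡ 208 (mod 419).
Check: 208² = 43264 ≡ 107 (mod 419). The two roots are 208 and 211.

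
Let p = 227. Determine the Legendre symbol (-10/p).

-1

First reduce: -10 ≡ 217 (mod 227).
Reciprocity: 217 ≡ 1 and 227 ≡ 3 (mod 4), so (217/227) = +(227/217).
Reduce top mod 217: now compute (10/217).
Pull out 2: since 217 ≡ 1 (mod 8), (2/217) = +1.
Reciprocity: 5 ≡ 1 and 217 ≡ 1 (mod 4), so (5/217) = +(217/5).
Reduce top mod 5: now compute (2/5).
Pull out 2: since 5 ≡ 5 (mod 8), (2/5) = -1.
Reached (1/5) = 1. Collecting the sign flips along the way, the symbol is -1.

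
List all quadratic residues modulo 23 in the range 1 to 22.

1, 2, 3, 4, 6, 8, 9, 12, 13, 16, 18

Square k = 1,…,11 (k and 23−k give the same square):
1²=1, 2²=4, 3²=9, 4²=16, 5²≡2, 6²≡13, 7²≡3, 8²≡18, 9²≡12, 10²≡8, 11²≡6 (mod 23).
So the quadratic residues mod 23 are {1, 2, 3, 4, 6, 8, 9, 12, 13, 16, 18}.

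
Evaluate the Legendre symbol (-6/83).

First reduce: -6 ≡ 77 (mod 83).
Reciprocity: 77 ≡ 1 and 83 ≡ 3 (mod 4), so (77/83) = +(83/77).
Reduce top mod 77: now compute (6/77).
Pull out 2: since 77 ≡ 5 (mod 8), (2/77) = -1.
Reciprocity: 3 ≡ 3 and 77 ≡ 1 (mod 4), so (3/77) = +(77/3).
Reduce top mod 3: now compute (2/3).
Pull out 2: since 3 ≡ 3 (mod 8), (2/3) = -1.
Reached (1/3) = 1. Collecting the sign flips along the way, the symbol is +1.

1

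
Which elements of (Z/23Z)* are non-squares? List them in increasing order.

Square k = 1,…,11 (k and 23−k give the same square):
1²=1, 2²=4, 3²=9, 4²=16, 5²≡2, 6²≡13, 7²≡3, 8²≡18, 9²≡12, 10²≡8, 11²≡6 (mod 23).
The residues are {1, 2, 3, 4, 6, 8, 9, 12, 13, 16, 18}; the non-residues are the remaining 11 nonzero classes.

5,7,10,11,14,15,17,19,20,21,22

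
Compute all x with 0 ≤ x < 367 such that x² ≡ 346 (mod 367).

Since 367 ≡ 3 (mod 4), a square root of 346 is 346^((367+1)/4) = 346^92 mod 367.
Repeated squaring: 346^2≡74, 346^4≡338, 346^8≡107, 346^16≡72, 346^32≡46, 346^64≡281 (mod 367).
346^92 = 346^(64+16+8+4) ≡ 225 (mod 367).
Check: 225² = 50625 ≡ 346 (mod 367). The two roots are 142 and 225.

142, 225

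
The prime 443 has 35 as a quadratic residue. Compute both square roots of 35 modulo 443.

56, 387

Since 443 ≡ 3 (mod 4), a square root of 35 is 35^((443+1)/4) = 35^111 mod 443.
Repeated squaring: 35^2≡339, 35^4≡184, 35^8≡188, 35^16≡347, 35^32≡356, 35^64≡38 (mod 443).
35^111 = 35^(64+32+8+4+2+1) ≡ 56 (mod 443).
Check: 56² = 3136 ≡ 35 (mod 443). The two roots are 56 and 387.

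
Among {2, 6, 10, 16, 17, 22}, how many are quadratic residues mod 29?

3

(2/29) = -1 → non-residue.
(6/29) = +1 → QR.
(10/29) = -1 → non-residue.
(16/29) = +1 → QR.
(17/29) = -1 → non-residue.
(22/29) = +1 → QR.
Total quadratic residues among the 6: 3.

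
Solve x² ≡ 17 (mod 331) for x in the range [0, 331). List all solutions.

103, 228

Since 331 ≡ 3 (mod 4), a square root of 17 is 17^((331+1)/4) = 17^83 mod 331.
Repeated squaring: 17^2≡289, 17^4≡109, 17^8≡296, 17^16≡232, 17^32≡202, 17^64≡91 (mod 331).
17^83 = 17^(64+16+2+1) ≡ 103 (mod 331).
Check: 103² = 10609 ≡ 17 (mod 331). The two roots are 103 and 228.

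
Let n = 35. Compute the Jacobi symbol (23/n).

Reciprocity: 23 ≡ 3 and 35 ≡ 3 (mod 4), so (23/35) = −(35/23).
Reduce top mod 23: now compute (12/23).
Pull out 2^2: since 23 ≡ 7 (mod 8), (2/23) = +1, so (2/23)^2 = +1.
Reciprocity: 3 ≡ 3 and 23 ≡ 3 (mod 4), so (3/23) = −(23/3).
Reduce top mod 3: now compute (2/3).
Pull out 2: since 3 ≡ 3 (mod 8), (2/3) = -1.
Reached (1/3) = 1. Collecting the sign flips along the way, the symbol is -1.

-1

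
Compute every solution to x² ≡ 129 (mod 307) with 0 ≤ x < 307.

Since 307 ≡ 3 (mod 4), a square root of 129 is 129^((307+1)/4) = 129^77 mod 307.
Repeated squaring: 129^2≡63, 129^4≡285, 129^8≡177, 129^16≡15, 129^32≡225, 129^64≡277 (mod 307).
129^77 = 129^(64+8+4+1) ≡ 71 (mod 307).
Check: 71² = 5041 ≡ 129 (mod 307). The two roots are 71 and 236.

71, 236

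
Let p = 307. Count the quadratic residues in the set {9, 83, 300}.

2

(9/307) = +1 → QR.
(83/307) = +1 → QR.
(300/307) = -1 → non-residue.
Total quadratic residues among the 3: 2.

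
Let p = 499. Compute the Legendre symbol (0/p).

0

Top reduces to 0: gcd > 1, so the symbol is 0.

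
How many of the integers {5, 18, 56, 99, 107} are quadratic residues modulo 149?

(5/149) = +1 → QR.
(18/149) = -1 → non-residue.
(56/149) = -1 → non-residue.
(99/149) = -1 → non-residue.
(107/149) = +1 → QR.
Total quadratic residues among the 5: 2.

2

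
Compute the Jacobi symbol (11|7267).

Reciprocity: 11 ≡ 3 and 7267 ≡ 3 (mod 4), so (11/7267) = −(7267/11).
Reduce top mod 11: now compute (7/11).
Reciprocity: 7 ≡ 3 and 11 ≡ 3 (mod 4), so (7/11) = −(11/7).
Reduce top mod 7: now compute (4/7).
Pull out 2^2: since 7 ≡ 7 (mod 8), (2/7) = +1, so (2/7)^2 = +1.
Reached (1/7) = 1. Collecting the sign flips along the way, the symbol is +1.

1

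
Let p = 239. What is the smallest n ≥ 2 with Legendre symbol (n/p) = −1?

(2/239) = +1, so 2 is a residue.
(3/239) = +1, so 3 is a residue.
(4/239) = +1, so 4 is a residue.
(5/239) = +1, so 5 is a residue.
(6/239) = +1, so 6 is a residue.
(7/239) = −1, so 7 is the smallest positive non-residue mod 239.

7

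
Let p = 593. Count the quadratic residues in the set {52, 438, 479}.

(52/593) = -1 → non-residue.
(438/593) = -1 → non-residue.
(479/593) = -1 → non-residue.
Total quadratic residues among the 3: 0.

0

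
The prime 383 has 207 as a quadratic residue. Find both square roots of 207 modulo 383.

Since 383 ≡ 3 (mod 4), a square root of 207 is 207^((383+1)/4) = 207^96 mod 383.
Repeated squaring: 207^2≡336, 207^4≡294, 207^8≡261, 207^16≡330, 207^32≡128, 207^64≡298 (mod 383).
207^96 = 207^(64+32) ≡ 227 (mod 383).
Check: 227² = 51529 ≡ 207 (mod 383). The two roots are 156 and 227.

156, 227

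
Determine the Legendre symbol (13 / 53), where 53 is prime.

1

Reciprocity: 13 ≡ 1 and 53 ≡ 1 (mod 4), so (13/53) = +(53/13).
Reduce top mod 13: now compute (1/13).
Reached (1/13) = 1. Collecting the sign flips along the way, the symbol is +1.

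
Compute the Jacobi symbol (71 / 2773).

1

Reciprocity: 71 ≡ 3 and 2773 ≡ 1 (mod 4), so (71/2773) = +(2773/71).
Reduce top mod 71: now compute (4/71).
Pull out 2^2: since 71 ≡ 7 (mod 8), (2/71) = +1, so (2/71)^2 = +1.
Reached (1/71) = 1. Collecting the sign flips along the way, the symbol is +1.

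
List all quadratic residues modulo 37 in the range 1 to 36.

1,3,4,7,9,10,11,12,16,21,25,26,27,28,30,33,34,36

Square k = 1,…,18 (k and 37−k give the same square):
1²=1, 2²=4, 3²=9, 4²=16, 5²=25, 6²=36, 7²≡12, 8²≡27, 9²≡7, 10²≡26, 11²≡10, 12²≡33, 13²≡21, 14²≡11, 15²≡3, 16²≡34, 17²≡30, 18²≡28 (mod 37).
So the quadratic residues mod 37 are {1, 3, 4, 7, 9, 10, 11, 12, 16, 21, 25, 26, 27, 28, 30, 33, 34, 36}.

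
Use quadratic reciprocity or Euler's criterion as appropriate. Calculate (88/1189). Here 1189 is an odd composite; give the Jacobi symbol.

Pull out 2^3: since 1189 ≡ 5 (mod 8), (2/1189) = -1, so (2/1189)^3 = -1.
Reciprocity: 11 ≡ 3 and 1189 ≡ 1 (mod 4), so (11/1189) = +(1189/11).
Reduce top mod 11: now compute (1/11).
Reached (1/11) = 1. Collecting the sign flips along the way, the symbol is -1.

-1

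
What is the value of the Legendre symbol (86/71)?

Euler's criterion: (86/71) ≡ 15^35 (mod 71).
15^2 ≡ 12 (mod 71)
15^4 ≡ 2 (mod 71)
15^8 ≡ 4 (mod 71)
15^16 ≡ 16 (mod 71)
15^32 ≡ 43 (mod 71)
15^35 = 15^(32+2+1) ≡ 1 (mod 71).
Result is 1, so (86/71) = 1.

1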